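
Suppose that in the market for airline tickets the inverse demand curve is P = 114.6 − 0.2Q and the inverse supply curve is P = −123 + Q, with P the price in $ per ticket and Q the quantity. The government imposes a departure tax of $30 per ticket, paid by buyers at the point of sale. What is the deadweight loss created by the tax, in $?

Inverting to Q(P) form: Qd = 573 − 5P; Qs = P + 123.
Without the tax, 573 − 5P = P + 123 gives 6P = 450, so P* = $75 and Q* = 198.
With the tax collected from buyers, demand (in seller-price terms) shifts: Qd = 573 − 5(P + 30).
Solving gives Q = 173 with buyers paying $80 and producers receiving $50 (the $30 wedge).
Quantity falls by |ΔQ| = |198 − 173| = 25.
DWL = ½ · t · |ΔQ| = ½ · 30 · 25 = $375.

Deadweight loss = $375.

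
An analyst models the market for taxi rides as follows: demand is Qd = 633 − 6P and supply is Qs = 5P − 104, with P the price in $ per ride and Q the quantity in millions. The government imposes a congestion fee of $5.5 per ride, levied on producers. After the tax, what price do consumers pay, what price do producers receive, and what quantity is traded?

Without the tax, 633 − 6P = 5P − 104 gives 11P = 737, so P* = $67 and Q* = 231.
With the tax collected from producers, supply shifts: Qs = 5(P − 5.5) − 104.
New equilibrium: consumers pay $69.5, producers receive $64, Q = 216. (Wedge: Pb − Ps = 5.5.)

Consumers pay $69.5; producers receive $64; quantity = 216.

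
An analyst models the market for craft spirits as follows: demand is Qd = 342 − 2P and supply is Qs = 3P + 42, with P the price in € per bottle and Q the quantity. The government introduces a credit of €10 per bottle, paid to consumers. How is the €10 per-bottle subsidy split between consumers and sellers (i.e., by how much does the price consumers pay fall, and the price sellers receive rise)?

Without the subsidy, 342 − 2P = 3P + 42 gives 5P = 300, so P* = €60 and Q* = 222.
With a per-unit subsidy paid to consumers, each effectively pays P − 10, so demand becomes Qd = 342 − 2(P − 10).
New equilibrium: consumers pay €54, sellers receive €64, Q = 234. (Wedge: Pb − Ps = −10.)
Gain to consumers: €6; to sellers: €4. (They sum to €10.)

Consumers gain €6 per bottle; sellers gain €4 per bottle.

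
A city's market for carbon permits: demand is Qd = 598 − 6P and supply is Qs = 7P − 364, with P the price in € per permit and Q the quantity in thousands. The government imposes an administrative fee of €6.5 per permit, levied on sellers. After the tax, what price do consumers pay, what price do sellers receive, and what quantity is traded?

Without the tax, 598 − 6P = 7P − 364 gives 13P = 962, so P* = €74 and Q* = 154.
With the tax collected from sellers, supply shifts: Qs = 7(P − 6.5) − 364.
New equilibrium: consumers pay €77.5, sellers receive €71, Q = 133. (Wedge: Pb − Ps = 6.5.)
The less price-elastic side of the market bears the larger share of a per-unit tax.

Consumers pay €77.5; sellers receive €71; quantity = 133.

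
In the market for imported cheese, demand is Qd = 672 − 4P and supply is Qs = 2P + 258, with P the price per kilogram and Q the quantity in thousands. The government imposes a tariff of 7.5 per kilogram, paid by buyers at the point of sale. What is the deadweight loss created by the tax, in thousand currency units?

Before the tax: set 672 − 4P = 2P + 258 → P* = 69, Q* = 396.
With the tax collected from buyers, demand (in seller-price terms) shifts: Qd = 672 − 4(P + 7.5).
Solving gives Q = 386 with buyers paying 71.5 and sellers receiving 64 (the 7.5 wedge).
Quantity falls by |ΔQ| = |396 − 386| = 10.
DWL = ½ · t · |ΔQ| = ½ · 7.5 · 10 = 37.5.

Deadweight loss = 37.5 thousand.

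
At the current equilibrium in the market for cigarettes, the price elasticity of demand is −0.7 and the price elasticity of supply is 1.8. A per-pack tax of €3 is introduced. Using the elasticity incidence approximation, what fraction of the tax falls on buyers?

Incidence ratio: buyers' share ≈ εs / (εs + |εd|) = 1.8 / (1.8 + 0.7) = 0.72.
Supply is the more elastic side, so buyers bear the larger share.

Buyers' share ≈ 0.72.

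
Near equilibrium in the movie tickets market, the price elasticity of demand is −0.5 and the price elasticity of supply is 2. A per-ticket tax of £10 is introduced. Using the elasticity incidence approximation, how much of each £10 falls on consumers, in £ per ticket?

Consumers bear ≈ £8 per ticket.

Incidence ratio: consumers' share ≈ εs / (εs + |εd|) = 2 / (2 + 0.5) = 0.8.
So consumers bear ≈ 0.8 × £10 = £8; suppliers bear £2.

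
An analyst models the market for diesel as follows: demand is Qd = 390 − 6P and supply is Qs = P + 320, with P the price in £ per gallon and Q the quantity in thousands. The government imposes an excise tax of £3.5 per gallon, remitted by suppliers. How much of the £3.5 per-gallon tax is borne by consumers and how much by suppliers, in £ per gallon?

Consumers bear £0.5 per gallon; suppliers bear £3 per gallon.

Without the tax, 390 − 6P = P + 320 gives 7P = 70, so P* = £10 and Q* = 330.
With the tax collected from suppliers, supply shifts: Qs = (P − 3.5) + 320.
New equilibrium: consumers pay £10.5, suppliers receive £7, Q = 327. (Wedge: Pb − Ps = 3.5.)
Burden on consumers: £0.5; on suppliers: £3. (They sum to £3.5.)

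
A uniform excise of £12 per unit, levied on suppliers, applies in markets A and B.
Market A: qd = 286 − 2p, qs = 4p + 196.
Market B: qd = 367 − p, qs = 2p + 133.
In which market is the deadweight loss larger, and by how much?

Market A, by £48.

Market A: pre-tax p* = £15, q* = 256; post-tax q = 240; deadweight loss = £96.
Market B: pre-tax p* = £78, q* = 289; post-tax q = 281; deadweight loss = £48.
Difference: £96 vs £48 → market A is larger by £48.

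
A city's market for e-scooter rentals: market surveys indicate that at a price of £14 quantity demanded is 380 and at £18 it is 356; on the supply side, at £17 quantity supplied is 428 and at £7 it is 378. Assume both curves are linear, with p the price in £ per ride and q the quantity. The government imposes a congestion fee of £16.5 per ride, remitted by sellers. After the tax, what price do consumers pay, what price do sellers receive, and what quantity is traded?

Demand slope: (356 − 380)/(18 − 14) = -6, so qd = 464 − 6p.
Supply slope: (378 − 428)/(7 − 17) = 5, so qs = 5p + 343.
Before the tax: set 464 − 6p = 5p + 343 → p* = £11, q* = 398.
With the tax collected from sellers, supply shifts: qs = 5(p − 16.5) + 343.
New equilibrium: consumers pay £18.5, sellers receive £2, q = 353. (Wedge: pb − ps = 16.5.)
The less price-elastic side of the market bears the larger share of a per-unit tax.

Consumers pay £18.5; sellers receive £2; quantity = 353.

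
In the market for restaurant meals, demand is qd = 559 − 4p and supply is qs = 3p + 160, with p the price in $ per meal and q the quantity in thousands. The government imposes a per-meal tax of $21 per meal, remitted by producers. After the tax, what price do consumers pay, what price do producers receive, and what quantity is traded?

Consumers pay $66; producers receive $45; quantity = 295.

Without the tax, 559 − 4p = 3p + 160 gives 7p = 399, so p* = $57 and q* = 331.
With the tax collected from producers, supply shifts: qs = 3(p − 21) + 160.
New equilibrium: consumers pay $66, producers receive $45, q = 295. (Wedge: pb − ps = 21.)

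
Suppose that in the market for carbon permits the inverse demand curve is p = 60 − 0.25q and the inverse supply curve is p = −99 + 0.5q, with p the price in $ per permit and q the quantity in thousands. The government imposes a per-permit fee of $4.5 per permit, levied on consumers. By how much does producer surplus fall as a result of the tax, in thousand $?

Producer surplus falls by $627 thousand.

Inverting to q(p) form: qd = 240 − 4p; qs = 2p + 198.
Without the tax, 240 − 4p = 2p + 198 gives 6p = 42, so p* = $7 and q* = 212.
With the tax collected from consumers, demand (in seller-price terms) shifts: qd = 240 − 4(p + 4.5).
New equilibrium: consumers pay $8.5, sellers receive $4, q = 206. (Wedge: pb − ps = 4.5.)
ΔPS is the trapezoid between Q = 206 and Q = 212 of height $3: ½ · (212 + 206) · 3 = $627.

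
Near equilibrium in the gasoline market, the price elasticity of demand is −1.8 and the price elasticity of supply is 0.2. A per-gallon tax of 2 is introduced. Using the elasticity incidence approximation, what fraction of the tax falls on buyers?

Buyers' share ≈ 0.1.

Incidence ratio: buyers' share ≈ εs / (εs + |εd|) = 0.2 / (0.2 + 1.8) = 0.1.
Supply is the less elastic side, so buyers bear the smaller share.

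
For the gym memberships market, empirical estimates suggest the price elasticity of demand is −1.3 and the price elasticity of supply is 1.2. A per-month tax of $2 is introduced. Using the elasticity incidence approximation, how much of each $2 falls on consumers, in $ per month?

Incidence ratio: consumers' share ≈ εs / (εs + |εd|) = 1.2 / (1.2 + 1.3) = 0.48.
So consumers bear ≈ 0.48 × $2 = $0.96; producers bear $1.04.

Consumers bear ≈ $0.96 per month.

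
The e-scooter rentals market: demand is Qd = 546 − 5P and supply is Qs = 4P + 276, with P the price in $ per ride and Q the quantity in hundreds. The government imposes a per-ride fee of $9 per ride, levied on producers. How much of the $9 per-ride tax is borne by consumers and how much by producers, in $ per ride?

Consumers bear $4 per ride; producers bear $5 per ride.

Without the tax, 546 − 5P = 4P + 276 gives 9P = 270, so P* = $30 and Q* = 396.
With the tax collected from producers, supply shifts: Qs = 4(P − 9) + 276.
New equilibrium: consumers pay $34, producers receive $25, Q = 376. (Wedge: Pb − Ps = 9.)
Burden on consumers: $4; on producers: $5. (They sum to $9.)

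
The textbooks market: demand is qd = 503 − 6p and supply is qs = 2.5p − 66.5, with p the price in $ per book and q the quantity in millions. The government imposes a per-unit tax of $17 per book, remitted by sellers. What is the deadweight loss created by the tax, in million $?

Deadweight loss = $255 million.

Before the tax: set 503 − 6p = 2.5p − 66.5 → p* = $67, q* = 101.
With the tax collected from sellers, supply shifts: qs = 2.5(p − 17) − 66.5.
Solving gives q = 71 with consumers paying $72 and sellers receiving $55 (the $17 wedge).
Quantity falls by |ΔQ| = |101 − 71| = 30.
DWL = ½ · t · |ΔQ| = ½ · 17 · 30 = $255.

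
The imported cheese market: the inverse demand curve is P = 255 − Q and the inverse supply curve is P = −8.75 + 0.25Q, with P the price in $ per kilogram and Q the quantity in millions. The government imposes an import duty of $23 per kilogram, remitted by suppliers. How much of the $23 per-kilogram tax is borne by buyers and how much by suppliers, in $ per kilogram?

Rewrite in direct form: Qd = 255 − P and Qs = 4P + 35.
Without the tax, 255 − P = 4P + 35 gives 5P = 220, so P* = $44 and Q* = 211.
With the tax collected from suppliers, supply shifts: Qs = 4(P − 23) + 35.
Solving gives Q = 192.6 with buyers paying $62.4 and suppliers receiving $39.4 (the $23 wedge).
Burden on buyers: $18.4; on suppliers: $4.6. (They sum to $23.)
The less price-elastic side of the market bears the larger share of a per-unit tax.

Buyers bear $18.4 per kilogram; suppliers bear $4.6 per kilogram.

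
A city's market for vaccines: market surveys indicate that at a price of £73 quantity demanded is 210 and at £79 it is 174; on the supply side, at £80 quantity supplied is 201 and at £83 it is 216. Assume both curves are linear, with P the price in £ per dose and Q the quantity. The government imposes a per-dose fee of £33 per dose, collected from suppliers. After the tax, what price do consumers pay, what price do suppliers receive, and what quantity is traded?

Demand slope: (174 − 210)/(79 − 73) = -6, so Qd = 648 − 6P.
Supply slope: (216 − 201)/(83 − 80) = 5, so Qs = 5P − 199.
Before the tax: set 648 − 6P = 5P − 199 → P* = £77, Q* = 186.
With the tax collected from suppliers, supply shifts: Qs = 5(P − 33) − 199.
New equilibrium: consumers pay £92, suppliers receive £59, Q = 96. (Wedge: Pb − Ps = 33.)

Consumers pay £92; suppliers receive £59; quantity = 96.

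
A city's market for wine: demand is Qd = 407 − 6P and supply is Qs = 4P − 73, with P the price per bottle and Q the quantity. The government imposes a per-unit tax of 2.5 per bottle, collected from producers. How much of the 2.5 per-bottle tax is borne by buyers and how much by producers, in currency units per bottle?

Without the tax, 407 − 6P = 4P − 73 gives 10P = 480, so P* = 48 and Q* = 119.
With the tax collected from producers, supply shifts: Qs = 4(P − 2.5) − 73.
New equilibrium: buyers pay 49, producers receive 46.5, Q = 113. (Wedge: Pb − Ps = 2.5.)
Burden on buyers: 1; on producers: 1.5. (They sum to 2.5.)
The less price-elastic side of the market bears the larger share of a per-unit tax.

Buyers bear 1 per bottle; producers bear 1.5 per bottle.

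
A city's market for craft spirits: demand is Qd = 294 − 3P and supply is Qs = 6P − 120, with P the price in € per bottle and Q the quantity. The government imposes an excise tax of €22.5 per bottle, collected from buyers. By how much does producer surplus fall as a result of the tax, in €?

Producer surplus falls by €1001.25.

Before the tax: set 294 − 3P = 6P − 120 → P* = €46, Q* = 156.
With the tax collected from buyers, demand (in seller-price terms) shifts: Qd = 294 − 3(P + 22.5).
Solving gives Q = 111 with buyers paying €61 and suppliers receiving €38.5 (the €22.5 wedge).
ΔPS is the trapezoid between Q = 111 and Q = 156 of height €7.5: ½ · (156 + 111) · 7.5 = €1001.25.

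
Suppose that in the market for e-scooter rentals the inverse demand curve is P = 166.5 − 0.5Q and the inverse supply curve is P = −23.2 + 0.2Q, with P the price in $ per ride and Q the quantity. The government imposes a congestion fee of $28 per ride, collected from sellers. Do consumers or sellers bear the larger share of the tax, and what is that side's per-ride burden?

Consumers bear the larger share: $20 per ride.

Rewrite in direct form: Qd = 333 − 2P and Qs = 5P + 116.
Without the tax, 333 − 2P = 5P + 116 gives 7P = 217, so P* = $31 and Q* = 271.
With the tax collected from sellers, supply shifts: Qs = 5(P − 28) + 116.
Solving gives Q = 231 with consumers paying $51 and sellers receiving $23 (the $28 wedge).
Per-ride burden: consumers $20, sellers $8.
Consumers take the larger share because demand is less price-elastic here (demand slope 2 vs supply slope 5).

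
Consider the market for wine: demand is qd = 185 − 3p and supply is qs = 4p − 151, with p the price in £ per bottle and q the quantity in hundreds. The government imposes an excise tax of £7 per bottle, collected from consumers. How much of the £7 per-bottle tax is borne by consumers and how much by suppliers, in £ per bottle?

Without the tax, 185 − 3p = 4p − 151 gives 7p = 336, so p* = £48 and q* = 41.
With the tax collected from consumers, demand (in seller-price terms) shifts: qd = 185 − 3(p + 7).
Solving gives q = 29 with consumers paying £52 and suppliers receiving £45 (the £7 wedge).
Burden on consumers: £4; on suppliers: £3. (They sum to £7.)
The less price-elastic side of the market bears the larger share of a per-unit tax.

Consumers bear £4 per bottle; suppliers bear £3 per bottle.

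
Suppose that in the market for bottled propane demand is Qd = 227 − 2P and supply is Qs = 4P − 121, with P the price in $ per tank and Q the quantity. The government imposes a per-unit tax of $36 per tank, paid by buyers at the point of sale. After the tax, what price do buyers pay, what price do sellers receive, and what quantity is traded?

Buyers pay $82; sellers receive $46; quantity = 63.

Before the tax: set 227 − 2P = 4P − 121 → P* = $58, Q* = 111.
With the tax collected from buyers, demand (in seller-price terms) shifts: Qd = 227 − 2(P + 36).
Solving gives Q = 63 with buyers paying $82 and sellers receiving $46 (the $36 wedge).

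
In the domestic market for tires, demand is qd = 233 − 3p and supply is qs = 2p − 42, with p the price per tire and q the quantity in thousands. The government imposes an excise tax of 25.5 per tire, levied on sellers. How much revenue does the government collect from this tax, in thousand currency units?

Before the tax: set 233 − 3p = 2p − 42 → p* = 55, q* = 68.
With the tax collected from sellers, supply shifts: qs = 2(p − 25.5) − 42.
Solving gives q = 37.4 with consumers paying 65.2 and sellers receiving 39.7 (the 25.5 wedge).
Revenue = t · Q = 25.5 · 37.4 = 953.7.

Tax revenue = 953.7 thousand.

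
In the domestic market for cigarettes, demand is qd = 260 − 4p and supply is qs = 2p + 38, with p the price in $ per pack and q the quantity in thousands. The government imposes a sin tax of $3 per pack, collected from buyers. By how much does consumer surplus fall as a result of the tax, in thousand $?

Consumer surplus falls by $110 thousand.

Without the tax, 260 − 4p = 2p + 38 gives 6p = 222, so p* = $37 and q* = 112.
With the tax collected from buyers, demand (in seller-price terms) shifts: qd = 260 − 4(p + 3).
New equilibrium: buyers pay $38, sellers receive $35, q = 108. (Wedge: pb − ps = 3.)
ΔCS is the trapezoid between Q = 108 and Q = 112 of height $1: ½ · (112 + 108) · 1 = $110.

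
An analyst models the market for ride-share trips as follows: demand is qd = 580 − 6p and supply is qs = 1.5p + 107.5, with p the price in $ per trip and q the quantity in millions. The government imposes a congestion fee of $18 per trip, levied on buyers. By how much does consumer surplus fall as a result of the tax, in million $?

Without the tax, 580 − 6p = 1.5p + 107.5 gives 7.5p = 472.5, so p* = $63 and q* = 202.
With the tax collected from buyers, demand (in seller-price terms) shifts: qd = 580 − 6(p + 18).
Solving gives q = 180.4 with buyers paying $66.6 and sellers receiving $48.6 (the $18 wedge).
ΔCS is the trapezoid between Q = 180.4 and Q = 202 of height $3.6: ½ · (202 + 180.4) · 3.6 = $688.32.

Consumer surplus falls by $688.32 million.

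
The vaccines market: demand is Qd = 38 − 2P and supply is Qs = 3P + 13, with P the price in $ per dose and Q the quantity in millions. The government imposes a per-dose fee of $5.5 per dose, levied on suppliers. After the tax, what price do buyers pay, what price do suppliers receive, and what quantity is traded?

Before the tax: set 38 − 2P = 3P + 13 → P* = $5, Q* = 28.
With the tax collected from suppliers, supply shifts: Qs = 3(P − 5.5) + 13.
New equilibrium: buyers pay $8.3, suppliers receive $2.8, Q = 21.4. (Wedge: Pb − Ps = 5.5.)

Buyers pay $8.3; suppliers receive $2.8; quantity = 21.4.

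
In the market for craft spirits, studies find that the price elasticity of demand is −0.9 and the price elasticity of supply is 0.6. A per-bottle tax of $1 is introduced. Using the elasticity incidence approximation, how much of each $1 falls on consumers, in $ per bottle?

Consumers bear ≈ $0.4 per bottle.

Incidence ratio: consumers' share ≈ εs / (εs + |εd|) = 0.6 / (0.6 + 0.9) = 0.4.
So consumers bear ≈ 0.4 × $1 = $0.4; producers bear $0.6.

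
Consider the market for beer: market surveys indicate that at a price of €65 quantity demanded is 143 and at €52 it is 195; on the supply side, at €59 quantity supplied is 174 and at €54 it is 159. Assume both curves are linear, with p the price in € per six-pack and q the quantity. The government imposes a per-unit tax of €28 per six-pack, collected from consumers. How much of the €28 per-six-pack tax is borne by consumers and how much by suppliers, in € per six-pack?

Demand slope: (195 − 143)/(52 − 65) = -4, so qd = 403 − 4p.
Supply slope: (159 − 174)/(54 − 59) = 3, so qs = 3p − 3.
Before the tax: set 403 − 4p = 3p − 3 → p* = €58, q* = 171.
With the tax collected from consumers, demand (in seller-price terms) shifts: qd = 403 − 4(p + 28).
Solving gives q = 123 with consumers paying €70 and suppliers receiving €42 (the €28 wedge).
Burden on consumers: €12; on suppliers: €16. (They sum to €28.)

Consumers bear €12 per six-pack; suppliers bear €16 per six-pack.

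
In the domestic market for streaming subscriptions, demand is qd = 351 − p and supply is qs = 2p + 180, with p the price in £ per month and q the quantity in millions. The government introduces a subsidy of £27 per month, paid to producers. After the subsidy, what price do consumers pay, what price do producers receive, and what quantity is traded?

Before the subsidy: set 351 − p = 2p + 180 → p* = £57, q* = 294.
With a per-unit subsidy paid to producers, each receives p + 27 per unit sold, so supply becomes qs = 2(p + 27) + 180.
Solving gives q = 312 with consumers paying £39 and producers receiving £66 (the £27 wedge).

Consumers pay £39; producers receive £66; quantity = 312.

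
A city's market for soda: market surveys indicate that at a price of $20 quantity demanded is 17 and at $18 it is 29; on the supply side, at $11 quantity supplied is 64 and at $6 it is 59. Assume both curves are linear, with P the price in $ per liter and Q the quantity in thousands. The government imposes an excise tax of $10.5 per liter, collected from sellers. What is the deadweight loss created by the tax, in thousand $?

Demand slope: (29 − 17)/(18 − 20) = -6, so Qd = 137 − 6P.
Supply slope: (59 − 64)/(6 − 11) = 1, so Qs = P + 53.
Without the tax, 137 − 6P = P + 53 gives 7P = 84, so P* = $12 and Q* = 65.
With the tax collected from sellers, supply shifts: Qs = (P − 10.5) + 53.
New equilibrium: buyers pay $13.5, sellers receive $3, Q = 56. (Wedge: Pb − Ps = 10.5.)
Quantity falls by |ΔQ| = |65 − 56| = 9.
DWL = ½ · t · |ΔQ| = ½ · 10.5 · 9 = $47.25.

Deadweight loss = $47.25 thousand.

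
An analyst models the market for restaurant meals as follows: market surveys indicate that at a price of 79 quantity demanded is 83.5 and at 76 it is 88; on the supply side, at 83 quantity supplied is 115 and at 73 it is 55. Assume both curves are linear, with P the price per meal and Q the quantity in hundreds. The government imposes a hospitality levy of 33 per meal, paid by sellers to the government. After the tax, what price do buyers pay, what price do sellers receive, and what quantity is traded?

Demand slope: (88 − 83.5)/(76 − 79) = -1.5, so Qd = 202 − 1.5P.
Supply slope: (55 − 115)/(73 − 83) = 6, so Qs = 6P − 383.
Before the tax: set 202 − 1.5P = 6P − 383 → P* = 78, Q* = 85.
With the tax collected from sellers, supply shifts: Qs = 6(P − 33) − 383.
New equilibrium: buyers pay 104.4, sellers receive 71.4, Q = 45.4. (Wedge: Pb − Ps = 33.)
The less price-elastic side of the market bears the larger share of a per-unit tax.

Buyers pay 104.4; sellers receive 71.4; quantity = 45.4.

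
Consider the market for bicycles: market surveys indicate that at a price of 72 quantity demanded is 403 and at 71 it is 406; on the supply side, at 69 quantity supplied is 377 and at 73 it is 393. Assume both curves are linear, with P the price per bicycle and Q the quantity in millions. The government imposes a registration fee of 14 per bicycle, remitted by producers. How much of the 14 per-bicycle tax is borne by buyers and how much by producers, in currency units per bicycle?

Demand slope: (406 − 403)/(71 − 72) = -3, so Qd = 619 − 3P.
Supply slope: (393 − 377)/(73 − 69) = 4, so Qs = 4P + 101.
Without the tax, 619 − 3P = 4P + 101 gives 7P = 518, so P* = 74 and Q* = 397.
With the tax collected from producers, supply shifts: Qs = 4(P − 14) + 101.
New equilibrium: buyers pay 82, producers receive 68, Q = 373. (Wedge: Pb − Ps = 14.)
Burden on buyers: 8; on producers: 6. (They sum to 14.)

Buyers bear 8 per bicycle; producers bear 6 per bicycle.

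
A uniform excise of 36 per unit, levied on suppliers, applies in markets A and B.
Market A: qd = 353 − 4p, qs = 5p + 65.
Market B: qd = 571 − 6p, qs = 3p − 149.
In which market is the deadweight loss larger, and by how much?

Market A: pre-tax p* = 32, q* = 225; post-tax q = 145; deadweight loss = 1440.
Market B: pre-tax p* = 80, q* = 91; post-tax q = 19; deadweight loss = 1296.
Difference: 1440 vs 1296 → market A is larger by 144.

Market A, by 144.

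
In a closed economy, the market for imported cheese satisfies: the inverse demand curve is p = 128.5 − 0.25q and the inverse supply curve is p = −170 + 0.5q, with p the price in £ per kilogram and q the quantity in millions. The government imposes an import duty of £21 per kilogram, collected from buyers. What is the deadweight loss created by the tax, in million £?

Deadweight loss = £294 million.

Inverting to q(p) form: qd = 514 − 4p; qs = 2p + 340.
Before the tax: set 514 − 4p = 2p + 340 → p* = £29, q* = 398.
With the tax collected from buyers, demand (in seller-price terms) shifts: qd = 514 − 4(p + 21).
New equilibrium: buyers pay £36, suppliers receive £15, q = 370. (Wedge: pb − ps = 21.)
Quantity falls by |ΔQ| = |398 − 370| = 28.
DWL = ½ · t · |ΔQ| = ½ · 21 · 28 = £294.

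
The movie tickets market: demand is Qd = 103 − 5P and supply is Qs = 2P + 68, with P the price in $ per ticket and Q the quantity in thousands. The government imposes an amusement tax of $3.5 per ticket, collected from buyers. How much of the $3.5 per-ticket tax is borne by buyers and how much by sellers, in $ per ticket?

Without the tax, 103 − 5P = 2P + 68 gives 7P = 35, so P* = $5 and Q* = 78.
With the tax collected from buyers, demand (in seller-price terms) shifts: Qd = 103 − 5(P + 3.5).
Solving gives Q = 73 with buyers paying $6 and sellers receiving $2.5 (the $3.5 wedge).
Burden on buyers: $1; on sellers: $2.5. (They sum to $3.5.)
The less price-elastic side of the market bears the larger share of a per-unit tax.

Buyers bear $1 per ticket; sellers bear $2.5 per ticket.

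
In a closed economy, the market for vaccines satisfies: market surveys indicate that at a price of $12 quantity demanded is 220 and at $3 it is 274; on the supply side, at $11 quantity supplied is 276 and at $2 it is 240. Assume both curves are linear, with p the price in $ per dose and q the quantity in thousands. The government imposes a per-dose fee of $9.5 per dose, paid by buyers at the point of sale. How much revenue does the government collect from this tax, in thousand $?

Tax revenue = $2215.4 thousand.

Demand slope: (274 − 220)/(3 − 12) = -6, so qd = 292 − 6p.
Supply slope: (240 − 276)/(2 − 11) = 4, so qs = 4p + 232.
Without the tax, 292 − 6p = 4p + 232 gives 10p = 60, so p* = $6 and q* = 256.
With the tax collected from buyers, demand (in seller-price terms) shifts: qd = 292 − 6(p + 9.5).
Solving gives q = 233.2 with buyers paying $9.8 and producers receiving $0.3 (the $9.5 wedge).
Revenue = t · Q = 9.5 · 233.2 = $2215.4.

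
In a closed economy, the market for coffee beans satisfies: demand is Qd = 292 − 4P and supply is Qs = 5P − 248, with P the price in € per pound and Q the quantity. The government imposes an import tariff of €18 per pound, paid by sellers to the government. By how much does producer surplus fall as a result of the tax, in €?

Producer surplus falls by €256.

Before the tax: set 292 − 4P = 5P − 248 → P* = €60, Q* = 52.
With the tax collected from sellers, supply shifts: Qs = 5(P − 18) − 248.
New equilibrium: buyers pay €70, sellers receive €52, Q = 12. (Wedge: Pb − Ps = 18.)
ΔPS is the trapezoid between Q = 12 and Q = 52 of height €8: ½ · (52 + 12) · 8 = €256.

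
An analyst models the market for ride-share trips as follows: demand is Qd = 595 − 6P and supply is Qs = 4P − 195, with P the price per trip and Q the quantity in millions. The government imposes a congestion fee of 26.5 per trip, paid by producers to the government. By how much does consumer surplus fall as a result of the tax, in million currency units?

Consumer surplus falls by 945.52 million.

Without the tax, 595 − 6P = 4P − 195 gives 10P = 790, so P* = 79 and Q* = 121.
With the tax collected from producers, supply shifts: Qs = 4(P − 26.5) − 195.
Solving gives Q = 57.4 with buyers paying 89.6 and producers receiving 63.1 (the 26.5 wedge).
ΔCS is the trapezoid between Q = 57.4 and Q = 121 of height 10.6: ½ · (121 + 57.4) · 10.6 = 945.52.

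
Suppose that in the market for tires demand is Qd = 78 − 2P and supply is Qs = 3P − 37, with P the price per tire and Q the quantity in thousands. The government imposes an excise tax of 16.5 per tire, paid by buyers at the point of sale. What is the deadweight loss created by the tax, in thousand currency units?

Deadweight loss = 163.35 thousand.

Without the tax, 78 − 2P = 3P − 37 gives 5P = 115, so P* = 23 and Q* = 32.
With the tax collected from buyers, demand (in seller-price terms) shifts: Qd = 78 − 2(P + 16.5).
Solving gives Q = 12.2 with buyers paying 32.9 and producers receiving 16.4 (the 16.5 wedge).
Quantity falls by |ΔQ| = |32 − 12.2| = 19.8.
DWL = ½ · t · |ΔQ| = ½ · 16.5 · 19.8 = 163.35.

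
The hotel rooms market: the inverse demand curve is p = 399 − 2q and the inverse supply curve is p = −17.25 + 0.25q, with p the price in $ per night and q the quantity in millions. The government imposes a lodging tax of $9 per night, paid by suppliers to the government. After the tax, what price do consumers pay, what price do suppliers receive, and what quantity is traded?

Rewrite in direct form: qd = 199.5 − 0.5p and qs = 4p + 69.
Without the tax, 199.5 − 0.5p = 4p + 69 gives 4.5p = 130.5, so p* = $29 and q* = 185.
With the tax collected from suppliers, supply shifts: qs = 4(p − 9) + 69.
New equilibrium: consumers pay $37, suppliers receive $28, q = 181. (Wedge: pb − ps = 9.)
The less price-elastic side of the market bears the larger share of a per-unit tax.

Consumers pay $37; suppliers receive $28; quantity = 181.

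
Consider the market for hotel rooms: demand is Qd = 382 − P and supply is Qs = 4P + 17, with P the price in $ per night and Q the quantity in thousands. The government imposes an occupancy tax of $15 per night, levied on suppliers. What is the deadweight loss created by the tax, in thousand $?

Without the tax, 382 − P = 4P + 17 gives 5P = 365, so P* = $73 and Q* = 309.
With the tax collected from suppliers, supply shifts: Qs = 4(P − 15) + 17.
New equilibrium: consumers pay $85, suppliers receive $70, Q = 297. (Wedge: Pb − Ps = 15.)
Quantity falls by |ΔQ| = |309 − 297| = 12.
DWL = ½ · t · |ΔQ| = ½ · 15 · 12 = $90.

Deadweight loss = $90 thousand.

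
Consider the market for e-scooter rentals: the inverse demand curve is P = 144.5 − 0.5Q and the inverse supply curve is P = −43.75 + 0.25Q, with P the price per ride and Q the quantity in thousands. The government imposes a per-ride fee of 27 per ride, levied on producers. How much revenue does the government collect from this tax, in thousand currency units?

Tax revenue = 5805 thousand.

Inverting to Q(P) form: Qd = 289 − 2P; Qs = 4P + 175.
Without the tax, 289 − 2P = 4P + 175 gives 6P = 114, so P* = 19 and Q* = 251.
With the tax collected from producers, supply shifts: Qs = 4(P − 27) + 175.
Solving gives Q = 215 with buyers paying 37 and producers receiving 10 (the 27 wedge).
Revenue = t · Q = 27 · 215 = 5805.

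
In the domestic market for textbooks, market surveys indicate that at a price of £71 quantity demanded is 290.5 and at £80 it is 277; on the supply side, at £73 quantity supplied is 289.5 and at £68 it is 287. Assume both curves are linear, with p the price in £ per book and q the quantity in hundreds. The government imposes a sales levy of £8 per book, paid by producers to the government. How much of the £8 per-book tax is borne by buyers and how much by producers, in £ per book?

Buyers bear £2 per book; producers bear £6 per book.

Demand slope: (277 − 290.5)/(80 − 71) = -1.5, so qd = 397 − 1.5p.
Supply slope: (287 − 289.5)/(68 − 73) = 0.5, so qs = 0.5p + 253.
Before the tax: set 397 − 1.5p = 0.5p + 253 → p* = £72, q* = 289.
With the tax collected from producers, supply shifts: qs = 0.5(p − 8) + 253.
Solving gives q = 286 with buyers paying £74 and producers receiving £66 (the £8 wedge).
Burden on buyers: £2; on producers: £6. (They sum to £8.)
The less price-elastic side of the market bears the larger share of a per-unit tax.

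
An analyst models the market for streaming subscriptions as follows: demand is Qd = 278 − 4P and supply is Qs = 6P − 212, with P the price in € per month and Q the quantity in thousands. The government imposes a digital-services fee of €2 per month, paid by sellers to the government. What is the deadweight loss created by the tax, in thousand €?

Deadweight loss = €4.8 thousand.

Before the tax: set 278 − 4P = 6P − 212 → P* = €49, Q* = 82.
With the tax collected from sellers, supply shifts: Qs = 6(P − 2) − 212.
New equilibrium: buyers pay €50.2, sellers receive €48.2, Q = 77.2. (Wedge: Pb − Ps = 2.)
Quantity falls by |ΔQ| = |82 − 77.2| = 4.8.
DWL = ½ · t · |ΔQ| = ½ · 2 · 4.8 = €4.8.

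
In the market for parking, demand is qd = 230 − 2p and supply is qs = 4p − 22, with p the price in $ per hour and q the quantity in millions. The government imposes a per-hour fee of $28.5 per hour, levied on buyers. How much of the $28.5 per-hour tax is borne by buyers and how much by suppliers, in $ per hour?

Without the tax, 230 − 2p = 4p − 22 gives 6p = 252, so p* = $42 and q* = 146.
With the tax collected from buyers, demand (in seller-price terms) shifts: qd = 230 − 2(p + 28.5).
New equilibrium: buyers pay $61, suppliers receive $32.5, q = 108. (Wedge: pb − ps = 28.5.)
Burden on buyers: $19; on suppliers: $9.5. (They sum to $28.5.)
The less price-elastic side of the market bears the larger share of a per-unit tax.

Buyers bear $19 per hour; suppliers bear $9.5 per hour.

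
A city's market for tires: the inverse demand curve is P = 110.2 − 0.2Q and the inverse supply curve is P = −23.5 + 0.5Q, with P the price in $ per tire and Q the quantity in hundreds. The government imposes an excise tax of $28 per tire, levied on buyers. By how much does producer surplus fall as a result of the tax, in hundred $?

Rewrite in direct form: Qd = 551 − 5P and Qs = 2P + 47.
Without the tax, 551 − 5P = 2P + 47 gives 7P = 504, so P* = $72 and Q* = 191.
With the tax collected from buyers, demand (in seller-price terms) shifts: Qd = 551 − 5(P + 28).
New equilibrium: buyers pay $80, sellers receive $52, Q = 151. (Wedge: Pb − Ps = 28.)
ΔPS is the trapezoid between Q = 151 and Q = 191 of height $20: ½ · (191 + 151) · 20 = $3420.

Producer surplus falls by $3420 hundred.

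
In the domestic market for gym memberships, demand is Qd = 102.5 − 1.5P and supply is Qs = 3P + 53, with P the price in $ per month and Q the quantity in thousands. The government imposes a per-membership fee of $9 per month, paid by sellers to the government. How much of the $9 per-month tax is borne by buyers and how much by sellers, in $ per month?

Buyers bear $6 per month; sellers bear $3 per month.

Without the tax, 102.5 − 1.5P = 3P + 53 gives 4.5P = 49.5, so P* = $11 and Q* = 86.
With the tax collected from sellers, supply shifts: Qs = 3(P − 9) + 53.
New equilibrium: buyers pay $17, sellers receive $8, Q = 77. (Wedge: Pb − Ps = 9.)
Burden on buyers: $6; on sellers: $3. (They sum to $9.)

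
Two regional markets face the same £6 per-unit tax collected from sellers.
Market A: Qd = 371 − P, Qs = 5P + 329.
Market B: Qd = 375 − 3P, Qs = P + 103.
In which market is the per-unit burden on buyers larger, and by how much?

Market A, by £3.5.

Market A: pre-tax P* = £7, Q* = 364; post-tax Q = 359; per-unit burden on buyers = £5.
Market B: pre-tax P* = £68, Q* = 171; post-tax Q = 166.5; per-unit burden on buyers = £1.5.
Difference: £5 vs £1.5 → market A is larger by £3.5.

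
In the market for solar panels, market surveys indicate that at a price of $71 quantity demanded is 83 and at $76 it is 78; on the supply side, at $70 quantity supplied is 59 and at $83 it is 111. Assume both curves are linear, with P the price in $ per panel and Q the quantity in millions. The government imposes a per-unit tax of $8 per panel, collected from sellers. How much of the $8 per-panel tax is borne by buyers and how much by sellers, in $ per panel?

Buyers bear $6.4 per panel; sellers bear $1.6 per panel.

Demand slope: (78 − 83)/(76 − 71) = -1, so Qd = 154 − P.
Supply slope: (111 − 59)/(83 − 70) = 4, so Qs = 4P − 221.
Before the tax: set 154 − P = 4P − 221 → P* = $75, Q* = 79.
With the tax collected from sellers, supply shifts: Qs = 4(P − 8) − 221.
Solving gives Q = 72.6 with buyers paying $81.4 and sellers receiving $73.4 (the $8 wedge).
Burden on buyers: $6.4; on sellers: $1.6. (They sum to $8.)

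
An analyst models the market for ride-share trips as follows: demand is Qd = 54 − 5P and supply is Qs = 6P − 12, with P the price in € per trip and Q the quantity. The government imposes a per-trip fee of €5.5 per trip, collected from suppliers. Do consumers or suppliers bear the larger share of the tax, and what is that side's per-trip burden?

Consumers bear the larger share: €3 per trip.

Before the tax: set 54 − 5P = 6P − 12 → P* = €6, Q* = 24.
With the tax collected from suppliers, supply shifts: Qs = 6(P − 5.5) − 12.
Solving gives Q = 9 with consumers paying €9 and suppliers receiving €3.5 (the €5.5 wedge).
Per-trip burden: consumers €3, suppliers €2.5.
Consumers take the larger share because demand is less price-elastic here (demand slope 5 vs supply slope 6).
The less price-elastic side of the market bears the larger share of a per-unit tax.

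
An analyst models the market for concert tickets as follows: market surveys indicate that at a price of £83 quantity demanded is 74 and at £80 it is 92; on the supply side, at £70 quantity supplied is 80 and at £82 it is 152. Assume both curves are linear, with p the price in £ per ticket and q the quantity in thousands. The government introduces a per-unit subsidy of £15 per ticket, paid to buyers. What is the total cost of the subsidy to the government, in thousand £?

Demand slope: (92 − 74)/(80 − 83) = -6, so qd = 572 − 6p.
Supply slope: (152 − 80)/(82 − 70) = 6, so qs = 6p − 340.
Before the subsidy: set 572 − 6p = 6p − 340 → p* = £76, q* = 116.
With a per-unit subsidy paid to buyers, each effectively pays p − 15, so demand becomes qd = 572 − 6(p − 15).
Solving gives q = 161 with buyers paying £68.5 and suppliers receiving £83.5 (the £15 wedge).
Outlay = t · Q = 15 · 161 = £2415.

Government outlay = £2415 thousand.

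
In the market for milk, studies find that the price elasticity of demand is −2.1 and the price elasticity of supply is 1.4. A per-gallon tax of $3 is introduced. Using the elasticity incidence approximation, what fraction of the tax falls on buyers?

Incidence ratio: buyers' share ≈ εs / (εs + |εd|) = 1.4 / (1.4 + 2.1) = 0.4.
Supply is the less elastic side, so buyers bear the smaller share.

Buyers' share ≈ 0.4.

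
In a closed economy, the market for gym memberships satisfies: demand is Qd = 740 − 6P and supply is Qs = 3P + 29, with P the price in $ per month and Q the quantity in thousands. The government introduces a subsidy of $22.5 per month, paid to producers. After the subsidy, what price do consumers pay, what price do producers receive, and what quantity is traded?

Without the subsidy, 740 − 6P = 3P + 29 gives 9P = 711, so P* = $79 and Q* = 266.
With a per-unit subsidy paid to producers, each receives P + 22.5 per unit sold, so supply becomes Qs = 3(P + 22.5) + 29.
New equilibrium: consumers pay $71.5, producers receive $94, Q = 311. (Wedge: Pb − Ps = −22.5.)

Consumers pay $71.5; producers receive $94; quantity = 311.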